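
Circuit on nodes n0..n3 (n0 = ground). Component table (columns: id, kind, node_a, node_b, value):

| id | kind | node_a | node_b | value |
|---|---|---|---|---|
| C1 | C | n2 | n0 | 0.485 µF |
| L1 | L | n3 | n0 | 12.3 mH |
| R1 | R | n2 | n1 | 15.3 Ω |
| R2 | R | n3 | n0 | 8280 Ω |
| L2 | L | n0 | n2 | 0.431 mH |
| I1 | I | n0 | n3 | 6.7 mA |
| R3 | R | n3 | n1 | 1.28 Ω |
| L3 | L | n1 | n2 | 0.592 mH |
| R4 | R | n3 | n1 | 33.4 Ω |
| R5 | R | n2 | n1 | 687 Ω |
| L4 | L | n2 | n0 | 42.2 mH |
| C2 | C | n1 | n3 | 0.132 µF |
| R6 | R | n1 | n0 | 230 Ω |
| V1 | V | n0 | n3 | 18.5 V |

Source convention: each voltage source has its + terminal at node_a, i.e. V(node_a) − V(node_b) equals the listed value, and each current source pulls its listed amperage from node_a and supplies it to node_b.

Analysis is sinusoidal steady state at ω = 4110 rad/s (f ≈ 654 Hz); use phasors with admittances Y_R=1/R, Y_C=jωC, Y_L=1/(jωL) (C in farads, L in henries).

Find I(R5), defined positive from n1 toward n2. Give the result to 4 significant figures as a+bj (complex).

MNA unknowns: 3 node voltages V₁..V_3 plus 1 source current (V1)
C1: Y=0.000+0.001993j on G[2,0]
L1: Y=0.000-0.01978j on G[3,0]
R1: Y=0.06536+0.000j on G[2,1]
R2: Y=0.0001208+0.000j on G[3,0]
L2: Y=0.000-0.5645j on G[0,2]
I1: z[0]−=0.0067, z[3]+=0.0067
R3: Y=0.7812+0.000j on G[3,1]
L3: Y=0.000-0.4110j on G[1,2]
R4: Y=0.02994+0.000j on G[3,1]
R5: Y=0.001456+0.000j on G[2,1]
L4: Y=0.000-0.005766j on G[2,0]
C2: Y=0.000+0.0005425j on G[1,3]
R6: Y=0.004348+0.000j on G[1,0]
V1: row V0−V3=18.5, i_V1 at 0,3
solve → V1=-16.55-4.743j, V2=-6.805-2.656j, V3=-18.50+0.000j
aux → i_V1=-1.590+4.213j

-0.01419-0.003038j A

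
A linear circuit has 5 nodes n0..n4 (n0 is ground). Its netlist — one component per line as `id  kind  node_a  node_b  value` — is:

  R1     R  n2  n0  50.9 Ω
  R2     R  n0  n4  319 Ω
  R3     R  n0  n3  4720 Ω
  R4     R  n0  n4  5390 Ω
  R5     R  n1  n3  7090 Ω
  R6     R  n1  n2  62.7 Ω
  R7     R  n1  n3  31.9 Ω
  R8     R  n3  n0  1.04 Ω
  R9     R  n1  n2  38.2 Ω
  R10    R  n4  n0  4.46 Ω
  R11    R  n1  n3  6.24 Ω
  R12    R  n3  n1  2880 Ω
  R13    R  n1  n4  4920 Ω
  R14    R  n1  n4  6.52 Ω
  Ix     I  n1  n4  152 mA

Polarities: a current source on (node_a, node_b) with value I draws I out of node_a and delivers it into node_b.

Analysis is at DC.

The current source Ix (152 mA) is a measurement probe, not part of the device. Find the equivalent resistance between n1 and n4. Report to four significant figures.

R_eq = 3.968 Ω

MNA unknowns: 4 node voltages V₁..V_4
R1: Y=0.01965 on G[2,0]
R2: Y=0.003135 on G[0,4]
R3: Y=0.0002119 on G[0,3]
R4: Y=0.0001855 on G[0,4]
R5: Y=0.0001410 on G[1,3]
R6: Y=0.01595 on G[1,2]
R7: Y=0.03135 on G[1,3]
R8: Y=0.9615 on G[3,0]
R9: Y=0.02618 on G[1,2]
R10: Y=0.2242 on G[4,0]
R11: Y=0.1603 on G[1,3]
R12: Y=0.0003472 on G[3,1]
R13: Y=0.0002033 on G[1,4]
R14: Y=0.1534 on G[1,4]
Ix: z[1]−=0.152, z[4]+=0.152
solve → V1=-0.3422, V2=-0.2334, V3=-0.05697, V4=0.2609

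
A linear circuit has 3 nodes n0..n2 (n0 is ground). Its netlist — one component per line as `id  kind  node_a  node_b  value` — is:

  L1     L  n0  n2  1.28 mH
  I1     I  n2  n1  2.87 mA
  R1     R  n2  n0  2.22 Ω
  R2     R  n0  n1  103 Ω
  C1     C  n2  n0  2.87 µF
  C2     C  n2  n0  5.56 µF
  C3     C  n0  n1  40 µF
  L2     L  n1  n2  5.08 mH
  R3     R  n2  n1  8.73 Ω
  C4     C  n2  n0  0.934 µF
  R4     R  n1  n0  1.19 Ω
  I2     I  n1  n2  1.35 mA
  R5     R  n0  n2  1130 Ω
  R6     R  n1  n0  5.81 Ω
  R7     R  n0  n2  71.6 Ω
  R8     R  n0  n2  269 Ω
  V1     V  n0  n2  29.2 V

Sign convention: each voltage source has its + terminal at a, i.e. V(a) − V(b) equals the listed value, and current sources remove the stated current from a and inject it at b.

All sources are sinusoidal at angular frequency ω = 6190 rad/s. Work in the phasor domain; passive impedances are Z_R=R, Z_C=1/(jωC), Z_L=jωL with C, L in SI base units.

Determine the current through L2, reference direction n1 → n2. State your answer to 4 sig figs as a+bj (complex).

0.04221-0.8431j A

Apply KCL at each of the 2 non-ground nodes and solve the resulting linear system.
Node n1: branches {I1, R2, C3, L2, R3, R4, I2, R6} → V_1 = -2.689+1.327j
Node n2: branches {L1, I1, R1, C1, C2, L2, R3, C4, I2, R5, R7, R8, V1} → V_2 = -29.20+0.000j
Source currents: i(V1)=-16.77+2.684j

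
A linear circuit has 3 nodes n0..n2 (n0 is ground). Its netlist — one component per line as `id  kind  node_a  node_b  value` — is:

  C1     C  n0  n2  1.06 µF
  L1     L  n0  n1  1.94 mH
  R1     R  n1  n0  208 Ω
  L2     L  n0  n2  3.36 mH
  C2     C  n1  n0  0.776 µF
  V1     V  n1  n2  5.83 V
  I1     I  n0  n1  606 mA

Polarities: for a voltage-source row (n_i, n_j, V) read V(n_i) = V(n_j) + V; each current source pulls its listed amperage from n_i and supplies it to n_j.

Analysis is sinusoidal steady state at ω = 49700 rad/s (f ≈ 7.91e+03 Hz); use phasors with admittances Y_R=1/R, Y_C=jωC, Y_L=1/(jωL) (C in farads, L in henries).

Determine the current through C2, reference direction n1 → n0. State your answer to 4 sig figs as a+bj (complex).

0.3018+0.1596j A

MNA unknowns: 2 node voltages V₁..V_2 plus 1 source current (V1)
C1: Y=0.000+0.05268j on G[0,2]
L1: Y=0.000-0.01037j on G[0,1]
R1: Y=0.004808+0.000j on G[1,0]
L2: Y=0.000-0.005988j on G[0,2]
C2: Y=0.000+0.03857j on G[1,0]
V1: row V1−V2=5.83, i_V1 at 1,2
I1: z[0]−=0.606, z[1]+=0.606
solve → V1=4.137-7.826j, V2=-1.693-7.826j
aux → i_V1=0.3654-0.07903j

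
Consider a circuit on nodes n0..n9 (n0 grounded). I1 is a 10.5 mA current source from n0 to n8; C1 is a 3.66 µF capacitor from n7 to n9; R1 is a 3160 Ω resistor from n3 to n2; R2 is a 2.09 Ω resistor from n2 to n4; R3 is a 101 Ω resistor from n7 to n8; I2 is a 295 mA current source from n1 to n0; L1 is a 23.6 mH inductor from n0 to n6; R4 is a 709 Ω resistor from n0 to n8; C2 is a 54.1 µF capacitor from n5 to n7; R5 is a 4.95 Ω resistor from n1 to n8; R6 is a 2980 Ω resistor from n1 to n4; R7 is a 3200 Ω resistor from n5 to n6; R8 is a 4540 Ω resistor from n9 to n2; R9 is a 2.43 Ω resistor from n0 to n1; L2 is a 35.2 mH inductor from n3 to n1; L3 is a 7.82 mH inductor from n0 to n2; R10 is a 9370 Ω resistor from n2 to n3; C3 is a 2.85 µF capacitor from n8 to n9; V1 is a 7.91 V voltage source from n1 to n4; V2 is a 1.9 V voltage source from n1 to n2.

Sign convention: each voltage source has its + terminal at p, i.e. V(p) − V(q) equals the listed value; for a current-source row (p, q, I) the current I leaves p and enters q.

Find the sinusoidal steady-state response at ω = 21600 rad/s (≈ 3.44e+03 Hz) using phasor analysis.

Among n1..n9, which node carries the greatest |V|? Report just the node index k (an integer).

Apply KCL at each of the 9 non-ground nodes and solve the resulting linear system.
Node n1: branches {I2, R5, R6, R9, L2, V1, V2} → V_1 = -0.6882-0.03715j
Node n2: branches {R1, R2, R8, L3, R10, V2} → V_2 = -2.588-0.03715j
Node n3: branches {R1, L2, R10} → V_3 = -0.8664-0.5911j
Node n4: branches {R2, R6, V1} → V_4 = -8.598-0.03715j
Node n5: branches {C2, R7} → V_5 = -0.6338-0.03606j
Node n6: branches {L1, R7} → V_6 = -0.01008-0.09937j
Node n7: branches {C1, R3, C2} → V_7 = -0.6338-0.03589j
Node n8: branches {I1, R3, R4, R5, C3} → V_8 = -0.6329-0.03700j
Node n9: branches {C1, R8, C3} → V_9 = -0.6334-0.03332j
Source currents: i(V1)=-2.878+0.000j, i(V2)=2.874+0.01556j

4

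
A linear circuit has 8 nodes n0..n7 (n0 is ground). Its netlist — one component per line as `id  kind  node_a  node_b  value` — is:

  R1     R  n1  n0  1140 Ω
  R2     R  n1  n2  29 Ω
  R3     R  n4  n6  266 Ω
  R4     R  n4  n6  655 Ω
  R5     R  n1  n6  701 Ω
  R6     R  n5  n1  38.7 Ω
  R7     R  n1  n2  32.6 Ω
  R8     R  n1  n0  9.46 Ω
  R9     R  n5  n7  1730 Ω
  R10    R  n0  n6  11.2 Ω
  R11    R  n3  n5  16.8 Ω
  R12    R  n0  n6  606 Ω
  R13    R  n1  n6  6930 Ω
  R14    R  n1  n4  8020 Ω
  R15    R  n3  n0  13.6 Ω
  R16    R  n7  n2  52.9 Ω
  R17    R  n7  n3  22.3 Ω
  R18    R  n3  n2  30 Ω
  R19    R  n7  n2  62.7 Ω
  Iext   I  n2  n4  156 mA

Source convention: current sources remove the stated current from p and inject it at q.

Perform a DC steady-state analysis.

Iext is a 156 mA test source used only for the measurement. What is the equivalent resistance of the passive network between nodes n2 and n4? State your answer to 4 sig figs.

Apply KCL at each of the 7 non-ground nodes and solve the resulting linear system.
Node n1: branches {R1, R2, R5, R6, R7, R8, R13, R14} → V_1 = -0.7814
Node n2: branches {R2, R7, R16, R18, R19, Iext} → V_2 = -2.147
Node n3: branches {R11, R15, R17, R18} → V_3 = -0.8845
Node n4: branches {R3, R4, R14, Iext} → V_4 = 30.41
Node n5: branches {R6, R9, R11} → V_5 = -0.8572
Node n6: branches {R3, R4, R5, R10, R12, R13} → V_6 = 1.631
Node n7: branches {R9, R16, R17, R19} → V_7 = -1.433

R_eq = 208.7 Ω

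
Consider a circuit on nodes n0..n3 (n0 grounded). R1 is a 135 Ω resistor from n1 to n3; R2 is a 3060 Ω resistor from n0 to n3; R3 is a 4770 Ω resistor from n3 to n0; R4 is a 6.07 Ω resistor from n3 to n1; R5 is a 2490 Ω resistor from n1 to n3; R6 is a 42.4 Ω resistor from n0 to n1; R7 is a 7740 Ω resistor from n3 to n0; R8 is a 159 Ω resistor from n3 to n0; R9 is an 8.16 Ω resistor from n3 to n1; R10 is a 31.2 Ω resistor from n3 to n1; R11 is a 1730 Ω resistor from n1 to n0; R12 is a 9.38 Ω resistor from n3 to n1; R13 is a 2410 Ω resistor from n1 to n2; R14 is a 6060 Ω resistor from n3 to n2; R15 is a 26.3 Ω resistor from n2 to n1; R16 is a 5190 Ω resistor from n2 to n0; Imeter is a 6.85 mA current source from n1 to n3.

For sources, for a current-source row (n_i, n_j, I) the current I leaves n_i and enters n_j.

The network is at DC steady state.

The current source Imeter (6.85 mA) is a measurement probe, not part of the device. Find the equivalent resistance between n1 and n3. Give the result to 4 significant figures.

R_eq = 2.276 Ω

Element admittances at DC:
  Y(R1) = 0.007407 S between n1,n3
  Y(R2) = 0.0003268 S between n0,n3
  Y(R3) = 0.0002096 S between n3,n0
  Y(R4) = 0.1647 S between n3,n1
  Y(R5) = 0.0004016 S between n1,n3
  Y(R6) = 0.02358 S between n0,n1
  Y(R7) = 0.0001292 S between n3,n0
  Y(R8) = 0.006289 S between n3,n0
  Y(R9) = 0.1225 S between n3,n1
  Y(R10) = 0.03205 S between n3,n1
  Y(R11) = 0.0005780 S between n1,n0
  Y(R12) = 0.1066 S between n3,n1
  Y(R13) = 0.0004149 S between n1,n2
  Y(R14) = 0.0001650 S between n3,n2
  Y(R15) = 0.03802 S between n2,n1
  Y(R16) = 0.0001927 S between n2,n0
  Imeter: injects 0.00685 A into n3 (from n1)
Assemble and solve the 3×3 MNA system:
  V(n1)=-0.003464  V(n2)=-0.003380  V(n3)=0.01213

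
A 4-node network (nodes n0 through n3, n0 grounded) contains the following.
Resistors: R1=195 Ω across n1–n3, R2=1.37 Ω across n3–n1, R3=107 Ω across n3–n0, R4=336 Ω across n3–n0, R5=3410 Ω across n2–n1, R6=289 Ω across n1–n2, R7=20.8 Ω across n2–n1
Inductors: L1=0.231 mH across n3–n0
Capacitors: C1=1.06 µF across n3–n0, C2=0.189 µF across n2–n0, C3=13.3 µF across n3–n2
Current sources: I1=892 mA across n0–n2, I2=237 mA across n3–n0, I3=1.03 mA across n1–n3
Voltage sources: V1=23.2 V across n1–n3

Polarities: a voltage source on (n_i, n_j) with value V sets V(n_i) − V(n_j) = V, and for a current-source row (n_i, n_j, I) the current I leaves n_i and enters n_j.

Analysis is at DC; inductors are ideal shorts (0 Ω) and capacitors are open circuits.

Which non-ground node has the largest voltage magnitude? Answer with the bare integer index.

MNA unknowns: 3 node voltages V₁..V_3 plus 2 source currents (L1, V1)
R1: Y=0.005128 on G[1,3]
L1: row V3−V0=0, i_L1 at 3,0
C1: Y=0.000 on G[3,0]
R2: Y=0.7299 on G[3,1]
R3: Y=0.009346 on G[3,0]
R4: Y=0.002976 on G[3,0]
I1: z[0]−=0.892, z[2]+=0.892
C2: Y=0.000 on G[2,0]
I2: z[3]−=0.237, z[0]+=0.237
C3: Y=0.000 on G[3,2]
I3: z[1]−=0.00103, z[3]+=0.00103
R5: Y=0.0002933 on G[2,1]
R6: Y=0.003460 on G[1,2]
R7: Y=0.04808 on G[2,1]
V1: row V1−V3=23.2, i_V1 at 1,3
solve → V1=23.20, V2=40.41, V3=0.000
aux → i_L1=0.6550, i_V1=-16.16

2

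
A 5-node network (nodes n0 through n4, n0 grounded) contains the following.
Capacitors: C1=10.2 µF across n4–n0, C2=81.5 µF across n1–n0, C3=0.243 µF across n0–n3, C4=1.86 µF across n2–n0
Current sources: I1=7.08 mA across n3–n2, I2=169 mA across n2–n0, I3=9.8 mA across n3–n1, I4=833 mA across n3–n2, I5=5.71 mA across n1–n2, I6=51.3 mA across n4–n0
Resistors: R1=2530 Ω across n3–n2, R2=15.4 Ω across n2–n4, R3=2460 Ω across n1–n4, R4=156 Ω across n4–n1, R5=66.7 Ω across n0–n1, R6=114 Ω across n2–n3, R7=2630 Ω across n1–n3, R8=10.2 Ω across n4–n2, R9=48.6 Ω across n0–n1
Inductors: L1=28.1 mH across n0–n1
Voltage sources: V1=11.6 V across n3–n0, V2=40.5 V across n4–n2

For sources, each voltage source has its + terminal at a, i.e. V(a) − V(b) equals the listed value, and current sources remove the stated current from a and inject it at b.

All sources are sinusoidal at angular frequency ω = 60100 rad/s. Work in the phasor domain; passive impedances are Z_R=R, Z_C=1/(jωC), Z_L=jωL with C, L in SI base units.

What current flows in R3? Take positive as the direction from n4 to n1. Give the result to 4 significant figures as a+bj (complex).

Apply KCL at each of the 4 non-ground nodes and solve the resulting linear system.
Node n1: branches {R3, C2, R4, R5, I3, R7, I5, L1, R9} → V_1 = -0.001834-0.01049j
Node n2: branches {I1, R1, R2, I2, R6, R8, C4, I4, I5, V2} → V_2 = -34.22-1.383j
Node n3: branches {I1, R1, I3, R6, C3, R7, I4, V1} → V_3 = 11.60+0.000j
Node n4: branches {C1, R2, R3, R4, R8, I6, V2} → V_4 = 6.277-1.383j
Source currents: i(V1)=-1.274-0.1821j, i(V2)=-7.543-3.838j

0.002552-0.0005581j A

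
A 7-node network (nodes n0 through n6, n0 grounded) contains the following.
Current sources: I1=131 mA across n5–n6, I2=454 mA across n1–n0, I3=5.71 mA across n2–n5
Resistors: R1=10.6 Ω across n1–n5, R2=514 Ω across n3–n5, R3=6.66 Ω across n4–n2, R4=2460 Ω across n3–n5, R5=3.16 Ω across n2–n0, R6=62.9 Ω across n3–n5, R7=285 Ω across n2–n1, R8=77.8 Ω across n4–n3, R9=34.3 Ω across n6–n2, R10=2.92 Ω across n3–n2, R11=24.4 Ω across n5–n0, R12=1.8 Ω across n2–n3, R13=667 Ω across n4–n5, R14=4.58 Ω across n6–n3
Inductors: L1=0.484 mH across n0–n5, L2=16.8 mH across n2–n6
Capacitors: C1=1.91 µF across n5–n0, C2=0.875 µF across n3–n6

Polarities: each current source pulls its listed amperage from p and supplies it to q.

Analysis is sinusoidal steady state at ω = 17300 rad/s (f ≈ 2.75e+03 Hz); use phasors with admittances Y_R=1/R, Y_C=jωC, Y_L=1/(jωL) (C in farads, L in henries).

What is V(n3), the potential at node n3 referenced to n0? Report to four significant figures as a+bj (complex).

Element admittances at ω=17300 rad/s:
  I1: injects 0.131 A into n6 (from n5)
  Y(R1) = 0.09434+0.000j S between n1,n5
  Y(R2) = 0.001946+0.000j S between n3,n5
  I2: injects 0.454 A into n0 (from n1)
  Y(R3) = 0.1502+0.000j S between n4,n2
  Y(R4) = 0.0004065+0.000j S between n3,n5
  Y(L1) = 0.000-0.1194j S between n0,n5
  Y(L2) = 0.000-0.003441j S between n2,n6
  Y(R5) = 0.3165+0.000j S between n2,n0
  Y(R6) = 0.01590+0.000j S between n3,n5
  Y(R7) = 0.003509+0.000j S between n2,n1
  Y(R8) = 0.01285+0.000j S between n4,n3
  Y(R9) = 0.02915+0.000j S between n6,n2
  Y(R10) = 0.3425+0.000j S between n3,n2
  Y(R11) = 0.04098+0.000j S between n5,n0
  Y(C1) = 0.000+0.03304j S between n5,n0
  Y(R12) = 0.5556+0.000j S between n2,n3
  Y(R13) = 0.001499+0.000j S between n4,n5
  Y(R14) = 0.2183+0.000j S between n6,n3
  Y(C2) = 0.000+0.01514j S between n3,n6
  I3: injects 0.00571 A into n5 (from n2)
Assemble and solve the 6×6 MNA system:
  V(n1)=-7.566-4.078j  V(n2)=0.1108-0.2833j  V(n3)=0.1716-0.3563j  V(n4)=0.08683-0.3249j  V(n5)=-3.040-4.219j  V(n6)=0.6940-0.3715j

0.1716-0.3563j V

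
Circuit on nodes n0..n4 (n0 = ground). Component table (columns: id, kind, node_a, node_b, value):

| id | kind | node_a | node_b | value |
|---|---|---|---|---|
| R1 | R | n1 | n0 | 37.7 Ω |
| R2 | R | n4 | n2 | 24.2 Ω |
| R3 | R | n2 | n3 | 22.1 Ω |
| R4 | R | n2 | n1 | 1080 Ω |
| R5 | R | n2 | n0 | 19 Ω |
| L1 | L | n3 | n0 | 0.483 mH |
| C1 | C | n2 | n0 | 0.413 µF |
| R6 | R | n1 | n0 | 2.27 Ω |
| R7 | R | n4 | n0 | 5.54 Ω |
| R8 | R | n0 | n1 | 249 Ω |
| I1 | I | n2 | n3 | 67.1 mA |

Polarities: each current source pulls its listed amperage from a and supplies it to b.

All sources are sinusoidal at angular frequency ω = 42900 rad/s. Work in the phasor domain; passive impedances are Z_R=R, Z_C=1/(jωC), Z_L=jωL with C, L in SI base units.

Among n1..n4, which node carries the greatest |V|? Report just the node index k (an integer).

MNA unknowns: 4 node voltages V₁..V_4
R1: Y=0.02653+0.000j on G[1,0]
R2: Y=0.04132+0.000j on G[4,2]
R3: Y=0.04525+0.000j on G[2,3]
R4: Y=0.0009259+0.000j on G[2,1]
R5: Y=0.05263+0.000j on G[2,0]
L1: Y=0.000-0.04826j on G[3,0]
C1: Y=0.000+0.01772j on G[2,0]
R6: Y=0.4405+0.000j on G[1,0]
R7: Y=0.1805+0.000j on G[4,0]
R8: Y=0.004016+0.000j on G[0,1]
I1: z[2]−=0.0671, z[3]+=0.0671
solve → V1=-0.0006542+0.0005617j, V2=-0.3335+0.2864j, V3=0.3949+0.7075j, V4=-0.06212+0.05334j

3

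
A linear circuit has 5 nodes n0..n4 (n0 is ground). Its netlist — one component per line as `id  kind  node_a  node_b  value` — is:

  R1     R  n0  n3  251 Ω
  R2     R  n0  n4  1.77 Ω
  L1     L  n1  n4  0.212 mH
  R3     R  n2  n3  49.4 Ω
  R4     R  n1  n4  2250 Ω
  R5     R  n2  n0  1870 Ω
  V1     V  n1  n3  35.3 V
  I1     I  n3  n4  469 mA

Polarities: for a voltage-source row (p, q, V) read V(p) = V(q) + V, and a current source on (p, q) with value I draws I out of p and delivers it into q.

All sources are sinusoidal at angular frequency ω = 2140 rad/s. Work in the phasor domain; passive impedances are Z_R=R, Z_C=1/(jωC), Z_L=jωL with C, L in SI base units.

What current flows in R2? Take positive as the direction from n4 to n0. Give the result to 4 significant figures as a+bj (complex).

0.1578+0.0006311j A

Element admittances at ω=2140 rad/s:
  Y(R1) = 0.003984+0.000j S between n0,n3
  Y(R2) = 0.5650+0.000j S between n0,n4
  Y(L1) = 0.000-2.204j S between n1,n4
  Y(R3) = 0.02024+0.000j S between n2,n3
  Y(R4) = 0.0004444+0.000j S between n1,n4
  Y(R5) = 0.0005348+0.000j S between n2,n0
  V1: constraint V(n1)−V(n3) = 35.3
  I1: injects 0.469 A into n4 (from n3)
Assemble and solve the 5×5 MNA system:
  V(n1)=0.2789-0.1401j  V(n2)=-34.12-0.1365j  V(n3)=-35.02-0.1401j  V(n4)=0.2793+0.001117j
  i(V1)=0.3112-0.0006311j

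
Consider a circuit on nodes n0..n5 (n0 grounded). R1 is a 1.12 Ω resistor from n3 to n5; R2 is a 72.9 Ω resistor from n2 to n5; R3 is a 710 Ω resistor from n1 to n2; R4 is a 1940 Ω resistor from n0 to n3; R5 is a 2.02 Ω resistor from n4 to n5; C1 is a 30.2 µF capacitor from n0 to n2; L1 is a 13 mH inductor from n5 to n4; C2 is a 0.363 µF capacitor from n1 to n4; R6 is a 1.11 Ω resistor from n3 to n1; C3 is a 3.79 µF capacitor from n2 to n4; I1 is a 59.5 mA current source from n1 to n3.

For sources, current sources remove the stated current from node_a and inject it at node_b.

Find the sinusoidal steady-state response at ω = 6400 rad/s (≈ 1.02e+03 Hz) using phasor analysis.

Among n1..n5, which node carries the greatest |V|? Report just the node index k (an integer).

1

MNA unknowns: 5 node voltages V₁..V_5
R1: Y=0.8929+0.000j on G[3,5]
R2: Y=0.01372+0.000j on G[2,5]
R3: Y=0.001408+0.000j on G[1,2]
R4: Y=0.0005155+0.000j on G[0,3]
R5: Y=0.4950+0.000j on G[4,5]
C1: Y=0.000+0.1933j on G[0,2]
L1: Y=0.000-0.01202j on G[5,4]
C2: Y=0.000+0.002323j on G[1,4]
R6: Y=0.9009+0.000j on G[3,1]
C3: Y=0.000+0.02426j on G[2,4]
I1: z[1]−=0.0595, z[3]+=0.0595
solve → V1=-0.06420-0.002026j, V2=5.863e-06+4.660e-06j, V3=0.001747-0.002198j, V4=0.001515-0.002759j, V5=0.001645-0.002374j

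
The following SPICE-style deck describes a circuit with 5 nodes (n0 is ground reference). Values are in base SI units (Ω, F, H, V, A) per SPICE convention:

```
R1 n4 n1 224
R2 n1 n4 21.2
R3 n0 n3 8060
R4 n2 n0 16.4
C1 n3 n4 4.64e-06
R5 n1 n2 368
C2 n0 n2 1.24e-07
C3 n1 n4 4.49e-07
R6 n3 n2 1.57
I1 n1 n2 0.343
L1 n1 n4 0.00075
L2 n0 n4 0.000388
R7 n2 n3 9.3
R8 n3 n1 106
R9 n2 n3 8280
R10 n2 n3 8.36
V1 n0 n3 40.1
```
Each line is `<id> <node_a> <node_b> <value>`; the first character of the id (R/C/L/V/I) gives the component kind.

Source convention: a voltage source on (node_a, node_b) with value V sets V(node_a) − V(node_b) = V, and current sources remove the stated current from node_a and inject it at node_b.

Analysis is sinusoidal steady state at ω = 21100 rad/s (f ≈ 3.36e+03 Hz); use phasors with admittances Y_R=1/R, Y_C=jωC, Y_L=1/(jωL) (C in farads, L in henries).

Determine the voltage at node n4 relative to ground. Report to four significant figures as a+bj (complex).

118.1-78.96j V

MNA unknowns: 4 node voltages V₁..V_4 plus 1 source current (V1)
R1: Y=0.004464+0.000j on G[4,1]
R2: Y=0.04717+0.000j on G[1,4]
R3: Y=0.0001241+0.000j on G[0,3]
R4: Y=0.06098+0.000j on G[2,0]
C1: Y=0.000+0.09790j on G[3,4]
R5: Y=0.002717+0.000j on G[1,2]
C2: Y=0.000+0.002616j on G[0,2]
C3: Y=0.000+0.009474j on G[1,4]
R6: Y=0.6369+0.000j on G[3,2]
I1: z[1]−=0.343, z[2]+=0.343
L1: Y=0.000-0.06319j on G[1,4]
L2: Y=0.000-0.1221j on G[0,4]
R7: Y=0.1075+0.000j on G[2,3]
R8: Y=0.009434+0.000j on G[3,1]
R9: Y=0.0001208+0.000j on G[2,3]
R10: Y=0.1196+0.000j on G[2,3]
V1: row V0−V3=40.1, i_V1 at 0,3
solve → V1=89.96-87.58j, V2=-36.71-0.1530j, V3=-40.10+0.000j, V4=118.1-78.96j
aux → i_V1=-11.89-14.53j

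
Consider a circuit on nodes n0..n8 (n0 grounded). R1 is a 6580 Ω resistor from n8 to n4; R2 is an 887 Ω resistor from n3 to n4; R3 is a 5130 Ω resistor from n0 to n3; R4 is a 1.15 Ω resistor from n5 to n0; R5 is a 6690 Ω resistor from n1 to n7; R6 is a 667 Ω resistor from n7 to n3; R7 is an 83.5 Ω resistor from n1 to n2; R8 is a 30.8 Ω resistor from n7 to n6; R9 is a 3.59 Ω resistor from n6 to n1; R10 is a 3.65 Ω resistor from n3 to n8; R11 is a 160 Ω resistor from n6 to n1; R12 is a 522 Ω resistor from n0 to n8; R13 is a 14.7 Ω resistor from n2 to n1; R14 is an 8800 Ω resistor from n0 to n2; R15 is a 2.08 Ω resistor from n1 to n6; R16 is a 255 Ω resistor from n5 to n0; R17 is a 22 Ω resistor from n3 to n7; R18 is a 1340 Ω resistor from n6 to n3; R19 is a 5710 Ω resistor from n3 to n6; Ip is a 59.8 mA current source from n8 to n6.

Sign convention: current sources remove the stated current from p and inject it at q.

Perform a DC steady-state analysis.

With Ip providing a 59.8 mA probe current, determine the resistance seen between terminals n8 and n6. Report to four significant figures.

Apply KCL at each of the 8 non-ground nodes and solve the resulting linear system.
Node n1: branches {R5, R7, R9, R11, R13, R15} → V_1 = 2.984
Node n2: branches {R7, R13, R14} → V_2 = 2.980
Node n3: branches {R2, R3, R6, R10, R17, R18, R19} → V_3 = 0.03644
Node n4: branches {R1, R2} → V_4 = 0.01068
Node n5: branches {R4, R16} → V_5 = 0.000
Node n6: branches {R8, R9, R11, R15, R18, R19, Ip} → V_6 = 2.985
Node n7: branches {R5, R6, R8, R17} → V_7 = 1.245
Node n8: branches {R1, R10, R12, Ip} → V_8 = -0.1805

R_eq = 52.93 Ω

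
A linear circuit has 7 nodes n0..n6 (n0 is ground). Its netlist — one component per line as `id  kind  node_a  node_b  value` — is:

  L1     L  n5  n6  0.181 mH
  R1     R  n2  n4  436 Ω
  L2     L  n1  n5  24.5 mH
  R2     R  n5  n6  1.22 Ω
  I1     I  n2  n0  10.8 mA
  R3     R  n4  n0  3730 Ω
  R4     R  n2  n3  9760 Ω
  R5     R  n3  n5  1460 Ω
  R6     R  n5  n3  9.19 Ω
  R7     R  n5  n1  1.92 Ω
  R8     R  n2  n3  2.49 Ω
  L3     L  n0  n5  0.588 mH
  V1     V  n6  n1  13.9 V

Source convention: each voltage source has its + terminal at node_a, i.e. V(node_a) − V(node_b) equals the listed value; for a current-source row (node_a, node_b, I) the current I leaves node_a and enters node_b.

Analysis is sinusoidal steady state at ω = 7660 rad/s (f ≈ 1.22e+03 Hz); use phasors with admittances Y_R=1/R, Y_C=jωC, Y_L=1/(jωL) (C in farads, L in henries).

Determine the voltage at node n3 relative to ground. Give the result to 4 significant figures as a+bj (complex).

-0.09841-0.04840j V

Apply KCL at each of the 6 non-ground nodes and solve the resulting linear system.
Node n1: branches {L2, R7, V1} → V_1 = -9.703+2.171j
Node n2: branches {R1, I1, R4, R8} → V_2 = -0.1252-0.04837j
Node n3: branches {R4, R5, R6, R8} → V_3 = -0.09841-0.04840j
Node n4: branches {R1, R3} → V_4 = -0.1121-0.04331j
Node n5: branches {L1, L2, R2, R5, R6, R7, L3} → V_5 = -5.230e-05-0.04851j
Node n6: branches {L1, R2, V1} → V_6 = 4.197+2.171j
Source currents: i(V1)=-5.042+1.208j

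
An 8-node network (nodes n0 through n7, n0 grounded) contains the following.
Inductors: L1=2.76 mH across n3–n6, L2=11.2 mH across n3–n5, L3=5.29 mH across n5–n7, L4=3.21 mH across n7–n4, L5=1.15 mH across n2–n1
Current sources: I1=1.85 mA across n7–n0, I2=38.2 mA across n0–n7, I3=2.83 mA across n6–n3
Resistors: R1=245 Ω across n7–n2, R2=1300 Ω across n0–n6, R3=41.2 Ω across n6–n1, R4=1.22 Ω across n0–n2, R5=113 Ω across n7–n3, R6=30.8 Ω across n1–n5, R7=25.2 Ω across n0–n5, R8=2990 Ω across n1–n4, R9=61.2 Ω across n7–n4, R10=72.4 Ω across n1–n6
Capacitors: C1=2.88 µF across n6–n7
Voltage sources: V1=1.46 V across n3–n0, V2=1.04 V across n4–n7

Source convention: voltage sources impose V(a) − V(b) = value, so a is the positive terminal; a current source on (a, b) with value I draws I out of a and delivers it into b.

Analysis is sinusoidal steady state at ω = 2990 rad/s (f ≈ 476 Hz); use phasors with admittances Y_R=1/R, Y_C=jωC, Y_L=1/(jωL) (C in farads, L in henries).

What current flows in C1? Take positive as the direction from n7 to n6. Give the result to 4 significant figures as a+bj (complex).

MNA unknowns: 7 node voltages V₁..V_7 plus 2 source currents (V1, V2)
L1: Y=0.000-0.1212j on G[3,6]
I1: z[7]−=0.00185, z[0]+=0.00185
R1: Y=0.004082+0.000j on G[7,2]
I2: z[0]−=0.0382, z[7]+=0.0382
R2: Y=0.0007692+0.000j on G[0,6]
L2: Y=0.000-0.02986j on G[3,5]
R3: Y=0.02427+0.000j on G[6,1]
R4: Y=0.8197+0.000j on G[0,2]
R5: Y=0.008850+0.000j on G[7,3]
R6: Y=0.03247+0.000j on G[1,5]
I3: z[6]−=0.00283, z[3]+=0.00283
R7: Y=0.03968+0.000j on G[0,5]
R8: Y=0.0003344+0.000j on G[1,4]
R9: Y=0.01634+0.000j on G[7,4]
R10: Y=0.01381+0.000j on G[1,6]
L3: Y=0.000-0.06322j on G[5,7]
L4: Y=0.000-0.1042j on G[7,4]
C1: Y=0.000+0.008611j on G[6,7]
L5: Y=0.000-0.2908j on G[2,1]
V1: row V3−V0=1.46, i_V1 at 3,0
V2: row V4−V7=1.04, i_V2 at 4,7
solve → V1=0.2044+0.1721j, V2=0.07976-0.04155j, V3=1.460+0.000j, V4=1.910+0.4964j, V5=0.8220-0.2287j, V6=1.295-0.4408j, V7=0.8701+0.4964j
aux → i_V1=-0.06264+0.04347j, i_V2=-0.01756+0.1082j

-0.008071-0.003656j A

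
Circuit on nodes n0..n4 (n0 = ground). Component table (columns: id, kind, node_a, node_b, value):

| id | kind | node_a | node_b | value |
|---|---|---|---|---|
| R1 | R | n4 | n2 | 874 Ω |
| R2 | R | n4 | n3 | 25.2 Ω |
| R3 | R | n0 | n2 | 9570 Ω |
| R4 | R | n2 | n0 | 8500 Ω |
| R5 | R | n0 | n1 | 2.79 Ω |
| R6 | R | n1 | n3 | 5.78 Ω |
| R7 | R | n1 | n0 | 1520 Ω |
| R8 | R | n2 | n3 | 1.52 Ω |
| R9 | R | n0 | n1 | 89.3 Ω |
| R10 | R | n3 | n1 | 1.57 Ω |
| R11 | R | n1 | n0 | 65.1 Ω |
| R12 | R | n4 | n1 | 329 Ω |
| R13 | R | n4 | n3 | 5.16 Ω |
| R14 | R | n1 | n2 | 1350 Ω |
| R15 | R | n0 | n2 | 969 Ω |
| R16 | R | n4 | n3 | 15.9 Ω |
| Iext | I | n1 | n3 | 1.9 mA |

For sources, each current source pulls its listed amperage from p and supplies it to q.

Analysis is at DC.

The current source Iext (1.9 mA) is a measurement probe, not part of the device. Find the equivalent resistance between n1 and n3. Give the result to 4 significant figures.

Apply KCL at each of the 4 non-ground nodes and solve the resulting linear system.
Node n1: branches {R5, R6, R7, R9, R10, R11, R12, R14, Iext} → V_1 = -7.535e-06
Node n2: branches {R1, R3, R4, R8, R14, R15} → V_2 = 0.002317
Node n3: branches {R2, R6, R8, R10, R13, R16, Iext} → V_3 = 0.002324
Node n4: branches {R1, R2, R12, R13, R16} → V_4 = 0.002300

R_eq = 1.227 Ω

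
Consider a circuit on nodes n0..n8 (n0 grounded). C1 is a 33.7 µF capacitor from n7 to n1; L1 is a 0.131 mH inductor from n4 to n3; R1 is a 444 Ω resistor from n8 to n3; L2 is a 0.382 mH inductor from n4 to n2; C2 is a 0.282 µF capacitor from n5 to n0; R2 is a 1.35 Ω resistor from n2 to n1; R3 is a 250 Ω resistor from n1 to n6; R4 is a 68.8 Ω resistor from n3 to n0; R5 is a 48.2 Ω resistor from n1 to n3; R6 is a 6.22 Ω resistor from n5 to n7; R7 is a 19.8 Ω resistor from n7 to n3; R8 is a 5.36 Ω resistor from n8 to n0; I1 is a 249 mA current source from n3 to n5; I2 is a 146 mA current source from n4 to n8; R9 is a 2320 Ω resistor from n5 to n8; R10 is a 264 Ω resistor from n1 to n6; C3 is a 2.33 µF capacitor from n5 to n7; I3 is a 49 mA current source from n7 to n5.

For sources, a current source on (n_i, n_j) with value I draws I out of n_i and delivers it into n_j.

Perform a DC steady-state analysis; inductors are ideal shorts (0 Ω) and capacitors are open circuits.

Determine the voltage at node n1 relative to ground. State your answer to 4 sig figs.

Apply KCL at each of the 8 non-ground nodes and solve the resulting linear system.
Node n1: branches {C1, R2, R3, R5, R10} → V_1 = -8.546
Node n2: branches {L2, R2} → V_2 = -8.546
Node n3: branches {L1, R1, R4, R5, R7, I1} → V_3 = -8.546
Node n4: branches {L1, L2, I2} → V_4 = -8.546
Node n5: branches {C2, R6, I1, R9, C3, I3} → V_5 = -1.735
Node n6: branches {R3, R10} → V_6 = -8.546
Node n7: branches {C1, R6, R7, C3, I3} → V_7 = -3.595
Node n8: branches {R1, R8, I2, R9} → V_8 = 0.6658
Source currents: i(L1)=-0.1460, i(L2)=0.000

-8.546 V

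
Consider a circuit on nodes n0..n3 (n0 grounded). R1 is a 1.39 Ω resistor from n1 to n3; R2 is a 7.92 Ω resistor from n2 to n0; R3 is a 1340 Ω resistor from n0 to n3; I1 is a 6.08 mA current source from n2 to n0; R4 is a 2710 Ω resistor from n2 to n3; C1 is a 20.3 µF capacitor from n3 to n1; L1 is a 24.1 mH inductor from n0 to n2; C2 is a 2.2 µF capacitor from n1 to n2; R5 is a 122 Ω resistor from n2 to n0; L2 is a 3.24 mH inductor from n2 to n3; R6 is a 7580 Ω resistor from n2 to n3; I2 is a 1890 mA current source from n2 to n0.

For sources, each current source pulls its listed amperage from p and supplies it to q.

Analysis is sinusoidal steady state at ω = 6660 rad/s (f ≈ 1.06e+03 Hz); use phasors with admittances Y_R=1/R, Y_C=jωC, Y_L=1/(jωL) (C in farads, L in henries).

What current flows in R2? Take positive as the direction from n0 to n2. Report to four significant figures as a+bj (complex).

1.767+0.08165j A

Apply KCL at each of the 3 non-ground nodes and solve the resulting linear system.
Node n1: branches {R1, C1, C2} → V_1 = -13.99-0.3191j
Node n2: branches {R2, I1, R4, L1, C2, R5, L2, R6, I2} → V_2 = -13.99-0.6467j
Node n3: branches {R1, R3, R4, C1, L2, R6} → V_3 = -13.99-0.3178j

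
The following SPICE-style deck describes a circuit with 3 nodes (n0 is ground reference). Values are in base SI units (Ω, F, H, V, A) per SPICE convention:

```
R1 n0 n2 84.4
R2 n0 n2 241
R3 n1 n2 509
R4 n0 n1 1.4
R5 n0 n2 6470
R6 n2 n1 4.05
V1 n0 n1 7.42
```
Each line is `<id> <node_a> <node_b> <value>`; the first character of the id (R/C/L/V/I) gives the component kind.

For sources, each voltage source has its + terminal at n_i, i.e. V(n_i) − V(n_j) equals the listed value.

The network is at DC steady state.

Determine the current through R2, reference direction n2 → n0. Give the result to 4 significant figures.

-0.02891 A

Element admittances at DC:
  Y(R1) = 0.01185 S between n0,n2
  Y(R2) = 0.004149 S between n0,n2
  Y(R3) = 0.001965 S between n1,n2
  Y(R4) = 0.7143 S between n0,n1
  Y(R5) = 0.0001546 S between n0,n2
  Y(R6) = 0.2469 S between n2,n1
  V1: constraint V(n0)−V(n1) = 7.42
Assemble and solve the 3×3 MNA system:
  V(n1)=-7.420  V(n2)=-6.968
  i(V1)=-5.413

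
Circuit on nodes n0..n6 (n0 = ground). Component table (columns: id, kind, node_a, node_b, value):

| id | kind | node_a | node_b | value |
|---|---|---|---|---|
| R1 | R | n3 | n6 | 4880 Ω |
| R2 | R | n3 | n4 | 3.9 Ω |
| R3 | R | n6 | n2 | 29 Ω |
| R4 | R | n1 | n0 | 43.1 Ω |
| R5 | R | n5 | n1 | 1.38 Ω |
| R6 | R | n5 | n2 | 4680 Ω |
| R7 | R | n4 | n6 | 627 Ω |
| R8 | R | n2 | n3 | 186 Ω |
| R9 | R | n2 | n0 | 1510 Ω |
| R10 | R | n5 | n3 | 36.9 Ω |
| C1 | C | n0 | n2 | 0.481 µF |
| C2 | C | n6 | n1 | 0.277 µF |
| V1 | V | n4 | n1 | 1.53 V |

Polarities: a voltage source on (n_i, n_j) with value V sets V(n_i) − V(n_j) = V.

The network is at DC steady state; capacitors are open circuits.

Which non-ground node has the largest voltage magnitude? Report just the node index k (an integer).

4

MNA unknowns: 6 node voltages V₁..V_6 plus 1 source current (V1)
R1: Y=0.0002049 on G[3,6]
R2: Y=0.2564 on G[3,4]
R3: Y=0.03448 on G[6,2]
R4: Y=0.02320 on G[1,0]
R5: Y=0.7246 on G[5,1]
R6: Y=0.0002137 on G[5,2]
R7: Y=0.001595 on G[4,6]
R8: Y=0.005376 on G[2,3]
R9: Y=0.0006623 on G[2,0]
R10: Y=0.02710 on G[5,3]
C1: Y=0.000 on G[0,2]
C2: Y=0.000 on G[6,1]
V1: row V4−V1=1.53, i_V1 at 4,1
solve → V1=-0.03511, V2=1.230, V3=1.351, V4=1.495, V5=0.01520, V6=1.243
aux → i_V1=-0.03728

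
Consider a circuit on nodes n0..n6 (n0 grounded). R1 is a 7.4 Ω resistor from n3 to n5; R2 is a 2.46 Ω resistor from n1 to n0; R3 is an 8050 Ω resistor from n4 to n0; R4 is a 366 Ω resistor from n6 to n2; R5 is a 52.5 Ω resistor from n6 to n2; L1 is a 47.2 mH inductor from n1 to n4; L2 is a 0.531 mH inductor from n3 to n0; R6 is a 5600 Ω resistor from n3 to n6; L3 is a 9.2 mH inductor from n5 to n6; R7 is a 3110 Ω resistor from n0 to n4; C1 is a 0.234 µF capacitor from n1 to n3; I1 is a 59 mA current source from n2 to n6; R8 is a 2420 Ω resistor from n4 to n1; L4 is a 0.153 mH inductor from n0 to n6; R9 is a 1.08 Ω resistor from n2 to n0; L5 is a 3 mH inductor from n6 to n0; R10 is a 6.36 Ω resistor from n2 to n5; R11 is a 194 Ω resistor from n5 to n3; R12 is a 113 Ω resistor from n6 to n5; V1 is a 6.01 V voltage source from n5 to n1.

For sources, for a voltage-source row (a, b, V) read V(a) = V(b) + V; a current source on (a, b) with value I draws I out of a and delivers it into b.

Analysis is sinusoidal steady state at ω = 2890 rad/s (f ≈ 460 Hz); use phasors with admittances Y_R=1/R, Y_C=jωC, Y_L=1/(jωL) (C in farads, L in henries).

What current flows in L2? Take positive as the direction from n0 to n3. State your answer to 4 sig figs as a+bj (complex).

Element admittances at ω=2890 rad/s:
  Y(R1) = 0.1351+0.000j S between n3,n5
  Y(R2) = 0.4065+0.000j S between n1,n0
  Y(R3) = 0.0001242+0.000j S between n4,n0
  Y(R4) = 0.002732+0.000j S between n6,n2
  Y(R5) = 0.01905+0.000j S between n6,n2
  Y(L1) = 0.000-0.007331j S between n1,n4
  Y(L2) = 0.000-0.6516j S between n3,n0
  Y(R6) = 0.0001786+0.000j S between n3,n6
  Y(L3) = 0.000-0.03761j S between n5,n6
  Y(R7) = 0.0003215+0.000j S between n0,n4
  Y(C1) = 0.000+0.0006763j S between n1,n3
  I1: injects 0.059 A into n6 (from n2)
  Y(R8) = 0.0004132+0.000j S between n4,n1
  Y(L4) = 0.000-2.262j S between n0,n6
  Y(R9) = 0.9259+0.000j S between n2,n0
  Y(L5) = 0.000-0.1153j S between n6,n0
  Y(R10) = 0.1572+0.000j S between n2,n5
  Y(R11) = 0.005155+0.000j S between n5,n3
  Y(R12) = 0.008850+0.000j S between n6,n5
  V1: constraint V(n5)−V(n1) = 6.01
Assemble and solve the 7×7 MNA system:
  V(n1)=-2.480+0.3429j  V(n2)=0.4500+0.04971j  V(n3)=0.08861+0.7413j  V(n4)=-2.442+0.4893j  V(n5)=3.530+0.3429j  V(n6)=0.05381+0.04609j
  i(V1)=-1.009+0.1379j

-0.4830+0.05774j A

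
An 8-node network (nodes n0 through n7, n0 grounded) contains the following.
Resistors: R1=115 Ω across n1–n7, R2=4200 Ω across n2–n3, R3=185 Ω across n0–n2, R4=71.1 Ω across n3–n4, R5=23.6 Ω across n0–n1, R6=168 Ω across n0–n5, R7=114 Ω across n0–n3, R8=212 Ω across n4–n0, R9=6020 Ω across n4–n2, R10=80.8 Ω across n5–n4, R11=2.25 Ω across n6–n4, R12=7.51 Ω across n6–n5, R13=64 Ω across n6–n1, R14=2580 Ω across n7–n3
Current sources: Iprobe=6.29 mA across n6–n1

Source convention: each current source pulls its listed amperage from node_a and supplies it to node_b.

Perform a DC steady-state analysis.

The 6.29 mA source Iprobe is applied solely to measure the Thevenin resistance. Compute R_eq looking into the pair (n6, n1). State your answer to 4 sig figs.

Element admittances at DC:
  Y(R1) = 0.008696 S between n1,n7
  Y(R2) = 0.0002381 S between n2,n3
  Y(R3) = 0.005405 S between n0,n2
  Y(R4) = 0.01406 S between n3,n4
  Y(R5) = 0.04237 S between n0,n1
  Y(R6) = 0.005952 S between n0,n5
  Y(R7) = 0.008772 S between n0,n3
  Y(R8) = 0.004717 S between n4,n0
  Y(R9) = 0.0001661 S between n4,n2
  Y(R10) = 0.01238 S between n5,n4
  Y(R11) = 0.4444 S between n6,n4
  Y(R12) = 0.1332 S between n6,n5
  Y(R13) = 0.01562 S between n6,n1
  Y(R14) = 0.0003876 S between n7,n3
  Iprobe: injects 0.00629 A into n1 (from n6)
Assemble and solve the 7×7 MNA system:
  V(n1)=0.06217  V(n2)=-0.008685  V(n3)=-0.09749  V(n4)=-0.1640  V(n5)=-0.1611  V(n6)=-0.1680  V(n7)=0.05536

R_eq = 36.59 Ω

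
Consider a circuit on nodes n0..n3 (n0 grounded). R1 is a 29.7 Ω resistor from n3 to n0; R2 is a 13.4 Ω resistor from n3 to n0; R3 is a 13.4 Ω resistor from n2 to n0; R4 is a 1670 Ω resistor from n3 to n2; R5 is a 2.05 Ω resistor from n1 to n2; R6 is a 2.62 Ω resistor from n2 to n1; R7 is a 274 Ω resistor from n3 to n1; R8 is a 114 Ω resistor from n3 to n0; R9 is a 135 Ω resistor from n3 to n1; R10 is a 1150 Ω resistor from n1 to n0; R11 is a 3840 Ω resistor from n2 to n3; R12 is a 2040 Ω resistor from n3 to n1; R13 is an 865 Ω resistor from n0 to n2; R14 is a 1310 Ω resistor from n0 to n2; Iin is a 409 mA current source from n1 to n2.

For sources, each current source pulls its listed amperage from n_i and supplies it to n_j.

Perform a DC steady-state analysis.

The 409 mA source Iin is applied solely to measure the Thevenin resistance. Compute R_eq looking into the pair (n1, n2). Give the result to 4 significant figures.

Apply KCL at each of the 3 non-ground nodes and solve the resulting linear system.
Node n1: branches {R5, R6, R7, R9, R10, R12, Iin} → V_1 = -0.4057
Node n2: branches {R3, R4, R5, R6, R11, R13, R14, Iin} → V_2 = 0.05935
Node n3: branches {R1, R2, R4, R7, R8, R9, R11, R12} → V_3 = -0.03579

R_eq = 1.137 Ω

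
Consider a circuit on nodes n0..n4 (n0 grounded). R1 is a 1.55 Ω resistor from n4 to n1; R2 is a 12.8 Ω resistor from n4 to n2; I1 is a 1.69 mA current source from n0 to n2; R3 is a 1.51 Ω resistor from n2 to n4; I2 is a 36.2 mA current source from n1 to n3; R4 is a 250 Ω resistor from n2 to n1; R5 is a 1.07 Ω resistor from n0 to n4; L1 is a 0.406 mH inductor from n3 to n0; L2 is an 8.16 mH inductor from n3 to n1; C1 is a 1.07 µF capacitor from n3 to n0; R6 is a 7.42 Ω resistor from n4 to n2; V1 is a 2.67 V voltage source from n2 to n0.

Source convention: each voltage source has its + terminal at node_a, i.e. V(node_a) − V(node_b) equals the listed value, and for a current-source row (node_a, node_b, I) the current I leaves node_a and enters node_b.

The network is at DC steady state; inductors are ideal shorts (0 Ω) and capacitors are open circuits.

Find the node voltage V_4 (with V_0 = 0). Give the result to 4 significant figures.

Element admittances at DC:
  Y(R1) = 0.6452 S between n4,n1
  Y(R2) = 0.07812 S between n4,n2
  I1: injects 0.00169 A into n2 (from n0)
  Y(R3) = 0.6623 S between n2,n4
  I2: injects 0.0362 A into n3 (from n1)
  Y(R4) = 0.004000 S between n2,n1
  Y(R5) = 0.9346 S between n0,n4
  L1: short n3↔n0 (DC inductor)
  L2: short n3↔n1 (DC inductor)
  Y(C1) = 0.000 S between n3,n0
  Y(R6) = 0.1348 S between n4,n2
  V1: constraint V(n2)−V(n0) = 2.67
Assemble and solve the 7×7 MNA system:
  V(n1)=0.000  V(n2)=2.670  V(n3)=0.000  V(n4)=0.9518
  i(L1)=0.6248  i(L2)=-0.5886  i(V1)=-1.513

0.9518 V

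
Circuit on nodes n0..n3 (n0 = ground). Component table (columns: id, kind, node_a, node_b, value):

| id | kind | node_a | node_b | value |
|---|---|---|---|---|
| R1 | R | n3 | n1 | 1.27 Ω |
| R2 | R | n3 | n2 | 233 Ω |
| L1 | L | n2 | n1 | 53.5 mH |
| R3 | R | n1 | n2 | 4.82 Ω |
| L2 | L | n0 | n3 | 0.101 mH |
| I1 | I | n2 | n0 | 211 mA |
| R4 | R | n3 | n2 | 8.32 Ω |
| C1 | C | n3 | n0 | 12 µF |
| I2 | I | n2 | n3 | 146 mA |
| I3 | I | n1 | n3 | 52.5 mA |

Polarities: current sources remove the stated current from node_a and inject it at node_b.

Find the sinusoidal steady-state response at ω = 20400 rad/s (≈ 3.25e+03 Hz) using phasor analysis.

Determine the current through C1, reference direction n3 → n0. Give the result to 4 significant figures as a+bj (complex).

Apply KCL at each of the 3 non-ground nodes and solve the resulting linear system.
Node n1: branches {R1, L1, R3, I3} → V_1 = -0.3186-0.8768j
Node n2: branches {R2, L1, R3, I1, R4, I2} → V_2 = -1.275-0.8796j
Node n3: branches {R1, R2, L2, R4, C1, I2, I3} → V_3 = 0.000-0.8772j

0.2147+0.000j A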